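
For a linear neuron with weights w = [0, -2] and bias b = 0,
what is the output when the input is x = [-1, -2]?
y = 4

y = (0)(-1) + (-2)(-2) + 0 = 4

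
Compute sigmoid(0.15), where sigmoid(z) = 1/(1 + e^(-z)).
0.5374

sigmoid(0.15) = 1/(1 + e^(-0.15)) = 1/(1 + 0.8607) = 0.5374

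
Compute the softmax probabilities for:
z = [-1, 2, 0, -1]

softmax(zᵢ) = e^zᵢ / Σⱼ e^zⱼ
p = [0.0403, 0.8098, 0.1096, 0.0403]

exp(z) = [0.3679, 7.389, 1, 0.3679]
Sum = 9.125
p = [0.0403, 0.8098, 0.1096, 0.0403]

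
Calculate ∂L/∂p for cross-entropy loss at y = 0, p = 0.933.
∂L/∂p = 14.93

∂L/∂p = -y/p + (1-y)/(1-p) = 0 + 1/0.067 = 14.93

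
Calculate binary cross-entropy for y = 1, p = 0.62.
L = 0.478

L = -1·log(0.62) - 0·log(0.38) = -log(0.62) = 0.478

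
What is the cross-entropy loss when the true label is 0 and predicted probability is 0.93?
L = 2.659

L = -0·log(0.93) - 1·log(0.07) = -log(0.07) = 2.659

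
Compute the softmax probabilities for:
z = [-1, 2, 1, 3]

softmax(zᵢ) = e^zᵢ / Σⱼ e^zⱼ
p = [0.012, 0.2418, 0.0889, 0.6572]

exp(z) = [0.3679, 7.389, 2.718, 20.09]
Sum = 30.56
p = [0.012, 0.2418, 0.0889, 0.6572]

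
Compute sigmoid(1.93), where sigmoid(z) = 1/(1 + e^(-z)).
0.8732

sigmoid(1.93) = 1/(1 + e^(-1.93)) = 1/(1 + 0.1451) = 0.8732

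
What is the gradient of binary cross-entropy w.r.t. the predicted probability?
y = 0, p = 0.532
∂L/∂p = 2.137

∂L/∂p = -y/p + (1-y)/(1-p) = 0 + 1/0.468 = 2.137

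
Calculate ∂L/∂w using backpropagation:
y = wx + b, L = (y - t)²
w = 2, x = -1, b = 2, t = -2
∂L/∂w = -4

y = wx + b = (2)(-1) + 2 = 0
∂L/∂y = 2(y - t) = 2(0 - -2) = 4
∂y/∂w = x = -1
∂L/∂w = ∂L/∂y · ∂y/∂w = 4 × -1 = -4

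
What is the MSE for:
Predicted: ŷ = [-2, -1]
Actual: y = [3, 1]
MSE = 14.5

MSE = (1/2)((-2-3)² + (-1-1)²) = (1/2)(25 + 4) = 14.5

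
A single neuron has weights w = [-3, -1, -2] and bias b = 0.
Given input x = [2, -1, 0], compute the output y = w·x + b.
y = -5

y = (-3)(2) + (-1)(-1) + (-2)(0) + 0 = -5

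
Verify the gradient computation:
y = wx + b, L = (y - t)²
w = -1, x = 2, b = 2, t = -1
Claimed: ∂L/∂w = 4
Correct

y = (-1)(2) + 2 = 0
∂L/∂y = 2(y - t) = 2(0 - -1) = 2
∂y/∂w = x = 2
∂L/∂w = 2 × 2 = 4

Claimed value: 4
Correct: The correct gradient is 4.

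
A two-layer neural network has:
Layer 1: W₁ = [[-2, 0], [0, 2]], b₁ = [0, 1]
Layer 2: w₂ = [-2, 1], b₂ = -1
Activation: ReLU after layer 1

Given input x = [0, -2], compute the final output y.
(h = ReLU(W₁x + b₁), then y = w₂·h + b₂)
y = -1

Layer 1 pre-activation: z₁ = [0, -3]
After ReLU: h = [0, 0]
Layer 2 output: y = -2×0 + 1×0 + -1 = -1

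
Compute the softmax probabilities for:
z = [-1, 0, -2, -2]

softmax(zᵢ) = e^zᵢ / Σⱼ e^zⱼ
p = [0.2245, 0.6103, 0.0826, 0.0826]

exp(z) = [0.3679, 1, 0.1353, 0.1353]
Sum = 1.639
p = [0.2245, 0.6103, 0.0826, 0.0826]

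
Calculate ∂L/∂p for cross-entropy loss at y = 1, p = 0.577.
∂L/∂p = -1.733

∂L/∂p = -y/p + (1-y)/(1-p) = -1/0.577 + 0 = -1.733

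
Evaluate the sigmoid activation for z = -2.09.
0.1101

sigmoid(-2.09) = 1/(1 + e^(2.09)) = 1/(1 + 8.085) = 0.1101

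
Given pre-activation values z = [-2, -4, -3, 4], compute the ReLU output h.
h = [0, 0, 0, 4]

ReLU applied element-wise: max(0,-2)=0, max(0,-4)=0, max(0,-3)=0, max(0,4)=4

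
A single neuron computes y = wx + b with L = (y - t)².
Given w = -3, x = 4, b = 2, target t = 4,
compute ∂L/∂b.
∂L/∂b = -28

y = wx + b = (-3)(4) + 2 = -10
∂L/∂y = 2(y - t) = 2(-10 - 4) = -28
∂y/∂b = 1
∂L/∂b = ∂L/∂y · ∂y/∂b = -28 × 1 = -28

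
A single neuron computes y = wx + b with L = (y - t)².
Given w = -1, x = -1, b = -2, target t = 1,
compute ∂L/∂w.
∂L/∂w = 4

y = wx + b = (-1)(-1) + -2 = -1
∂L/∂y = 2(y - t) = 2(-1 - 1) = -4
∂y/∂w = x = -1
∂L/∂w = ∂L/∂y · ∂y/∂w = -4 × -1 = 4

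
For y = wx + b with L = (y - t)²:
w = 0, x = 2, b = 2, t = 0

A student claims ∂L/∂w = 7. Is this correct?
Incorrect

y = (0)(2) + 2 = 2
∂L/∂y = 2(y - t) = 2(2 - 0) = 4
∂y/∂w = x = 2
∂L/∂w = 4 × 2 = 8

Claimed value: 7
Incorrect: The correct gradient is 8.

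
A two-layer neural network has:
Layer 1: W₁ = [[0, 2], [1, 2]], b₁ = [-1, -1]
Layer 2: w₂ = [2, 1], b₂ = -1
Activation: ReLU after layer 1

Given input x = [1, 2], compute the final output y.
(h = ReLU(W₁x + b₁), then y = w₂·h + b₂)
y = 9

Layer 1 pre-activation: z₁ = [3, 4]
After ReLU: h = [3, 4]
Layer 2 output: y = 2×3 + 1×4 + -1 = 9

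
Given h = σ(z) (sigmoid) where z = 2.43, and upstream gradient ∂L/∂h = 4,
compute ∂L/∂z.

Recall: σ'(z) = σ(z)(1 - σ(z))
∂L/∂z = 0.2975

σ(2.43) = 0.9191
σ'(2.43) = σ(2.43)(1 - σ(2.43)) = 0.9191 × 0.08091 = 0.07437
∂L/∂z = ∂L/∂h · σ'(z) = 4 × 0.07437 = 0.2975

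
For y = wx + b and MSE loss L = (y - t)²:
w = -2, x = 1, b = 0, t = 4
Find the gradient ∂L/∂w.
∂L/∂w = -12

y = wx + b = (-2)(1) + 0 = -2
∂L/∂y = 2(y - t) = 2(-2 - 4) = -12
∂y/∂w = x = 1
∂L/∂w = ∂L/∂y · ∂y/∂w = -12 × 1 = -12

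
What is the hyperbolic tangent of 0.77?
0.6469

tanh(0.77) = (e^(0.77) - e^(-0.77))/(e^(0.77) + e^(-0.77)) = 0.6469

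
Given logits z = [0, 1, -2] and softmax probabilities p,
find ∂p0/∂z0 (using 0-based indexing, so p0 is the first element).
∂p0/∂z0 = 0.1922

p = softmax(z) = [0.2595, 0.7054, 0.03512]
p0 = 0.2595

∂p0/∂z0 = p0(1 - p0) = 0.2595 × (1 - 0.2595) = 0.1922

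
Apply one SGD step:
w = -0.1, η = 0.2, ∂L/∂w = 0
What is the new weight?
w_new = -0.1

w_new = w - η·∂L/∂w = -0.1 - 0.2×(0) = -0.1 - (0) = -0.1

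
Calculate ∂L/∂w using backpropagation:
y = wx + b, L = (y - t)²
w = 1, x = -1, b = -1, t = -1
∂L/∂w = 2

y = wx + b = (1)(-1) + -1 = -2
∂L/∂y = 2(y - t) = 2(-2 - -1) = -2
∂y/∂w = x = -1
∂L/∂w = ∂L/∂y · ∂y/∂w = -2 × -1 = 2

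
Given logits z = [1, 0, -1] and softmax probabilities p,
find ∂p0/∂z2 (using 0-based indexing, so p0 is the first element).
∂p0/∂z2 = -0.05989

p = softmax(z) = [0.6652, 0.2447, 0.09003]
p0 = 0.6652, p2 = 0.09003

∂p0/∂z2 = -p0 × p2 = -0.6652 × 0.09003 = -0.05989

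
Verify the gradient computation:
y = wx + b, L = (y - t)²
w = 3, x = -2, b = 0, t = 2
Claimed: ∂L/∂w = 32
Correct

y = (3)(-2) + 0 = -6
∂L/∂y = 2(y - t) = 2(-6 - 2) = -16
∂y/∂w = x = -2
∂L/∂w = -16 × -2 = 32

Claimed value: 32
Correct: The correct gradient is 32.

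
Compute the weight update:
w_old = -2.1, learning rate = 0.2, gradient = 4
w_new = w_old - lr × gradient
w_new = -2.9

w_new = w - η·∂L/∂w = -2.1 - 0.2×(4) = -2.1 - (0.8) = -2.9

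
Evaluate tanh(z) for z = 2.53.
0.9874

tanh(2.53) = (e^(2.53) - e^(-2.53))/(e^(2.53) + e^(-2.53)) = 0.9874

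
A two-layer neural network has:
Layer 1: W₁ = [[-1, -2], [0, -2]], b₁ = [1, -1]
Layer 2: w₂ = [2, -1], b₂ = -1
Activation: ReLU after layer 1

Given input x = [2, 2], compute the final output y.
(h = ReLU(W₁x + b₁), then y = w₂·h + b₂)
y = -1

Layer 1 pre-activation: z₁ = [-5, -5]
After ReLU: h = [0, 0]
Layer 2 output: y = 2×0 + -1×0 + -1 = -1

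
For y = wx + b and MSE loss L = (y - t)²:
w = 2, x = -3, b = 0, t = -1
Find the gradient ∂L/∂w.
∂L/∂w = 30

y = wx + b = (2)(-3) + 0 = -6
∂L/∂y = 2(y - t) = 2(-6 - -1) = -10
∂y/∂w = x = -3
∂L/∂w = ∂L/∂y · ∂y/∂w = -10 × -3 = 30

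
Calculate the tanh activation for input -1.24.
-0.8455

tanh(-1.24) = (e^(-1.24) - e^(1.24))/(e^(-1.24) + e^(1.24)) = -0.8455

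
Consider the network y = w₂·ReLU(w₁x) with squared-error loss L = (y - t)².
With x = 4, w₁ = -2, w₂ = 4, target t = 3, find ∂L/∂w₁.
∂L/∂w₁ = 0

Forward pass:
z = w₁x = -2×4 = -8
h = ReLU(-8) = 0
y = w₂h = 4×0 = 0

Backward pass:
∂L/∂y = 2(y - t) = 2(0 - 3) = -6
∂y/∂h = w₂ = 4
∂h/∂z = 0 (ReLU derivative)
∂z/∂w₁ = x = 4

∂L/∂w₁ = -6 × 4 × 0 × 4 = 0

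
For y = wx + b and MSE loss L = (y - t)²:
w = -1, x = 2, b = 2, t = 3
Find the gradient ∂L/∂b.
∂L/∂b = -6

y = wx + b = (-1)(2) + 2 = 0
∂L/∂y = 2(y - t) = 2(0 - 3) = -6
∂y/∂b = 1
∂L/∂b = ∂L/∂y · ∂y/∂b = -6 × 1 = -6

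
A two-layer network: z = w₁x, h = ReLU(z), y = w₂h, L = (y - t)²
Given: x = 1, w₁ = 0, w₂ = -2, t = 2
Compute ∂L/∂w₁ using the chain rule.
∂L/∂w₁ = 0

Forward pass:
z = w₁x = 0×1 = 0
h = ReLU(0) = 0
y = w₂h = -2×0 = 0

Backward pass:
∂L/∂y = 2(y - t) = 2(0 - 2) = -4
∂y/∂h = w₂ = -2
∂h/∂z = 0 (ReLU derivative)
∂z/∂w₁ = x = 1

∂L/∂w₁ = -4 × -2 × 0 × 1 = 0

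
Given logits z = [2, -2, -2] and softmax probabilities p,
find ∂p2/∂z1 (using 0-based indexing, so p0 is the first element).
∂p2/∂z1 = -0.0003122

p = softmax(z) = [0.9647, 0.01767, 0.01767]
p2 = 0.01767, p1 = 0.01767

∂p2/∂z1 = -p2 × p1 = -0.01767 × 0.01767 = -0.0003122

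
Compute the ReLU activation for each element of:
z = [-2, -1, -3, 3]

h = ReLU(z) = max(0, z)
h = [0, 0, 0, 3]

ReLU applied element-wise: max(0,-2)=0, max(0,-1)=0, max(0,-3)=0, max(0,3)=3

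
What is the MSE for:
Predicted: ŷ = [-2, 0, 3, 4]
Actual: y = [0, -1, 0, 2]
MSE = 4.5

MSE = (1/4)((-2-0)² + (0--1)² + (3-0)² + (4-2)²) = (1/4)(4 + 1 + 9 + 4) = 4.5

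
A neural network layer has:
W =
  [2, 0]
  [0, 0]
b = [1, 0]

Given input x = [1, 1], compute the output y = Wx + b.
y = [3, 0]

Wx = [2×1 + 0×1, 0×1 + 0×1]
   = [2, 0]
y = Wx + b = [2 + 1, 0 + 0] = [3, 0]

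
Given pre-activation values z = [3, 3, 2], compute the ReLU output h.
h = [3, 3, 2]

ReLU applied element-wise: max(0,3)=3, max(0,3)=3, max(0,2)=2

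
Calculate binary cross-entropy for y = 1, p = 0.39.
L = 0.9416

L = -1·log(0.39) - 0·log(0.61) = -log(0.39) = 0.9416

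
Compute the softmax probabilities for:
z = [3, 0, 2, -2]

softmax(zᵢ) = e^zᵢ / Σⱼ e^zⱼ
p = [0.702, 0.035, 0.2583, 0.0047]

exp(z) = [20.09, 1, 7.389, 0.1353]
Sum = 28.61
p = [0.702, 0.035, 0.2583, 0.0047]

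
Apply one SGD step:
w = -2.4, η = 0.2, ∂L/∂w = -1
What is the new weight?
w_new = -2.2

w_new = w - η·∂L/∂w = -2.4 - 0.2×(-1) = -2.4 - (-0.2) = -2.2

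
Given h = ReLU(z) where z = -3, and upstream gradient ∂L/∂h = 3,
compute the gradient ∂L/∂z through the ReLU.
∂L/∂z = 0

h = ReLU(-3) = 0
Since z < 0: ∂h/∂z = 0
∂L/∂z = ∂L/∂h · ∂h/∂z = 3 × 0 = 0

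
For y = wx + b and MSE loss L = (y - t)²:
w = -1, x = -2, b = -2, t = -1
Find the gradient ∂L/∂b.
∂L/∂b = 2

y = wx + b = (-1)(-2) + -2 = 0
∂L/∂y = 2(y - t) = 2(0 - -1) = 2
∂y/∂b = 1
∂L/∂b = ∂L/∂y · ∂y/∂b = 2 × 1 = 2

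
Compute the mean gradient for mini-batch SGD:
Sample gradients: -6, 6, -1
Average gradient = -0.3333

Average = (1/3)(-6 + 6 + -1) = -1/3 = -0.3333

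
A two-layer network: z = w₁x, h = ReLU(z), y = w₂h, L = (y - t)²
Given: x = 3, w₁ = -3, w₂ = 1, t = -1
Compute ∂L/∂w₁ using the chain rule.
∂L/∂w₁ = 0

Forward pass:
z = w₁x = -3×3 = -9
h = ReLU(-9) = 0
y = w₂h = 1×0 = 0

Backward pass:
∂L/∂y = 2(y - t) = 2(0 - -1) = 2
∂y/∂h = w₂ = 1
∂h/∂z = 0 (ReLU derivative)
∂z/∂w₁ = x = 3

∂L/∂w₁ = 2 × 1 × 0 × 3 = 0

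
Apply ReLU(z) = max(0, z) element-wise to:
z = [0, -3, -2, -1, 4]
h = [0, 0, 0, 0, 4]

ReLU applied element-wise: max(0,0)=0, max(0,-3)=0, max(0,-2)=0, max(0,-1)=0, max(0,4)=4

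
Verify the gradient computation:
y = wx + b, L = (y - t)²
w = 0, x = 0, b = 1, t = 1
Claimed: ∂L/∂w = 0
Correct

y = (0)(0) + 1 = 1
∂L/∂y = 2(y - t) = 2(1 - 1) = 0
∂y/∂w = x = 0
∂L/∂w = 0 × 0 = 0

Claimed value: 0
Correct: The correct gradient is 0.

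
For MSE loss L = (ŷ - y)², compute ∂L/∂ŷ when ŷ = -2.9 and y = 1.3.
∂L/∂ŷ = -8.4

∂L/∂ŷ = 2(ŷ - y) = 2(-2.9 - 1.3) = 2(-4.2) = -8.4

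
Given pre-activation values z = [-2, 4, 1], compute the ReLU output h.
h = [0, 4, 1]

ReLU applied element-wise: max(0,-2)=0, max(0,4)=4, max(0,1)=1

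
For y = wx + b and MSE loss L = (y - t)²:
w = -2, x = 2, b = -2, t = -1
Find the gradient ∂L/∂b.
∂L/∂b = -10

y = wx + b = (-2)(2) + -2 = -6
∂L/∂y = 2(y - t) = 2(-6 - -1) = -10
∂y/∂b = 1
∂L/∂b = ∂L/∂y · ∂y/∂b = -10 × 1 = -10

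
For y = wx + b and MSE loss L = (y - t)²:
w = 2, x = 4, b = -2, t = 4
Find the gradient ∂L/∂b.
∂L/∂b = 4

y = wx + b = (2)(4) + -2 = 6
∂L/∂y = 2(y - t) = 2(6 - 4) = 4
∂y/∂b = 1
∂L/∂b = ∂L/∂y · ∂y/∂b = 4 × 1 = 4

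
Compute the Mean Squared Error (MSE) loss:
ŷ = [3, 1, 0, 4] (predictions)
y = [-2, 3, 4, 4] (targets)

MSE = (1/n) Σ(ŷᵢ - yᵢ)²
MSE = 11.25

MSE = (1/4)((3--2)² + (1-3)² + (0-4)² + (4-4)²) = (1/4)(25 + 4 + 16 + 0) = 11.25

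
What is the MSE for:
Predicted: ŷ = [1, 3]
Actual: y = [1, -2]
MSE = 12.5

MSE = (1/2)((1-1)² + (3--2)²) = (1/2)(0 + 25) = 12.5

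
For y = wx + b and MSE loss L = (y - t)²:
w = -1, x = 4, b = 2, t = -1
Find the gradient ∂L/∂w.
∂L/∂w = -8

y = wx + b = (-1)(4) + 2 = -2
∂L/∂y = 2(y - t) = 2(-2 - -1) = -2
∂y/∂w = x = 4
∂L/∂w = ∂L/∂y · ∂y/∂w = -2 × 4 = -8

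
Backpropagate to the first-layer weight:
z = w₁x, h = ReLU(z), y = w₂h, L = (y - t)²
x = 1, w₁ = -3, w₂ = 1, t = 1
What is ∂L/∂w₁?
∂L/∂w₁ = 0

Forward pass:
z = w₁x = -3×1 = -3
h = ReLU(-3) = 0
y = w₂h = 1×0 = 0

Backward pass:
∂L/∂y = 2(y - t) = 2(0 - 1) = -2
∂y/∂h = w₂ = 1
∂h/∂z = 0 (ReLU derivative)
∂z/∂w₁ = x = 1

∂L/∂w₁ = -2 × 1 × 0 × 1 = 0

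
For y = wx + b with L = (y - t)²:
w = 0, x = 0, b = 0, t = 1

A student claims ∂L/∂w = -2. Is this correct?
Incorrect

y = (0)(0) + 0 = 0
∂L/∂y = 2(y - t) = 2(0 - 1) = -2
∂y/∂w = x = 0
∂L/∂w = -2 × 0 = 0

Claimed value: -2
Incorrect: The correct gradient is 0.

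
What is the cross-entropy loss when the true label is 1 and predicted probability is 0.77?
L = 0.2614

L = -1·log(0.77) - 0·log(0.23) = -log(0.77) = 0.2614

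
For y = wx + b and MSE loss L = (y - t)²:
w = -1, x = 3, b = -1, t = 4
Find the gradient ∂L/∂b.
∂L/∂b = -16

y = wx + b = (-1)(3) + -1 = -4
∂L/∂y = 2(y - t) = 2(-4 - 4) = -16
∂y/∂b = 1
∂L/∂b = ∂L/∂y · ∂y/∂b = -16 × 1 = -16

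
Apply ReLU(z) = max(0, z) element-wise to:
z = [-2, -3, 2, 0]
h = [0, 0, 2, 0]

ReLU applied element-wise: max(0,-2)=0, max(0,-3)=0, max(0,2)=2, max(0,0)=0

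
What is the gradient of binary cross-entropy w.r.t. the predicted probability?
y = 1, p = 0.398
∂L/∂p = -2.513

∂L/∂p = -y/p + (1-y)/(1-p) = -1/0.398 + 0 = -2.513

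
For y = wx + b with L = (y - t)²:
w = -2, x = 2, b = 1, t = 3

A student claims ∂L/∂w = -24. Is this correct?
Correct

y = (-2)(2) + 1 = -3
∂L/∂y = 2(y - t) = 2(-3 - 3) = -12
∂y/∂w = x = 2
∂L/∂w = -12 × 2 = -24

Claimed value: -24
Correct: The correct gradient is -24.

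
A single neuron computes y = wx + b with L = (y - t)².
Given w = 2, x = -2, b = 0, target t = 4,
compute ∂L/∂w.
∂L/∂w = 32

y = wx + b = (2)(-2) + 0 = -4
∂L/∂y = 2(y - t) = 2(-4 - 4) = -16
∂y/∂w = x = -2
∂L/∂w = ∂L/∂y · ∂y/∂w = -16 × -2 = 32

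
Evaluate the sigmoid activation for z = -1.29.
0.2159

sigmoid(-1.29) = 1/(1 + e^(1.29)) = 1/(1 + 3.633) = 0.2159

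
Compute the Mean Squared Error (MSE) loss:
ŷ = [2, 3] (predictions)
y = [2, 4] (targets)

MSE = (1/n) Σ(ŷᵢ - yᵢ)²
MSE = 0.5

MSE = (1/2)((2-2)² + (3-4)²) = (1/2)(0 + 1) = 0.5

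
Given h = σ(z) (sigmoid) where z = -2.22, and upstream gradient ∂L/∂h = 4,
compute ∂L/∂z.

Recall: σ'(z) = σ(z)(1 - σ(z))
∂L/∂z = 0.3535

σ(-2.22) = 0.09797
σ'(-2.22) = σ(-2.22)(1 - σ(-2.22)) = 0.09797 × 0.902 = 0.08837
∂L/∂z = ∂L/∂h · σ'(z) = 4 × 0.08837 = 0.3535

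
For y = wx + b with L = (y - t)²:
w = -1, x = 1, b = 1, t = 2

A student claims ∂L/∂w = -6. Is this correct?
Incorrect

y = (-1)(1) + 1 = 0
∂L/∂y = 2(y - t) = 2(0 - 2) = -4
∂y/∂w = x = 1
∂L/∂w = -4 × 1 = -4

Claimed value: -6
Incorrect: The correct gradient is -4.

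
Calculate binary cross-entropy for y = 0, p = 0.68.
L = 1.139

L = -0·log(0.68) - 1·log(0.32) = -log(0.32) = 1.139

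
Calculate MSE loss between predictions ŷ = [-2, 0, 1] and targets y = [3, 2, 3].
MSE = 11

MSE = (1/3)((-2-3)² + (0-2)² + (1-3)²) = (1/3)(25 + 4 + 4) = 11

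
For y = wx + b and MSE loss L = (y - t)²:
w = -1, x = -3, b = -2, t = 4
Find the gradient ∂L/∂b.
∂L/∂b = -6

y = wx + b = (-1)(-3) + -2 = 1
∂L/∂y = 2(y - t) = 2(1 - 4) = -6
∂y/∂b = 1
∂L/∂b = ∂L/∂y · ∂y/∂b = -6 × 1 = -6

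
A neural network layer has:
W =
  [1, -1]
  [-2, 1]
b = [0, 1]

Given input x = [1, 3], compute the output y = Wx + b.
y = [-2, 2]

Wx = [1×1 + -1×3, -2×1 + 1×3]
   = [-2, 1]
y = Wx + b = [-2 + 0, 1 + 1] = [-2, 2]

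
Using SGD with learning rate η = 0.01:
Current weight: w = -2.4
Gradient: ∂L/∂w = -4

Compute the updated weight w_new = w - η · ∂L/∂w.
w_new = -2.36

w_new = w - η·∂L/∂w = -2.4 - 0.01×(-4) = -2.4 - (-0.04) = -2.36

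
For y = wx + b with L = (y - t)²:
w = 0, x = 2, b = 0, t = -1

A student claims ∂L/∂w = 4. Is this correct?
Correct

y = (0)(2) + 0 = 0
∂L/∂y = 2(y - t) = 2(0 - -1) = 2
∂y/∂w = x = 2
∂L/∂w = 2 × 2 = 4

Claimed value: 4
Correct: The correct gradient is 4.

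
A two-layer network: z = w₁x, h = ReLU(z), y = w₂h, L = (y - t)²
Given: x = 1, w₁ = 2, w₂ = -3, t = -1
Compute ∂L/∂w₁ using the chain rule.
∂L/∂w₁ = 30

Forward pass:
z = w₁x = 2×1 = 2
h = ReLU(2) = 2
y = w₂h = -3×2 = -6

Backward pass:
∂L/∂y = 2(y - t) = 2(-6 - -1) = -10
∂y/∂h = w₂ = -3
∂h/∂z = 1 (ReLU derivative)
∂z/∂w₁ = x = 1

∂L/∂w₁ = -10 × -3 × 1 × 1 = 30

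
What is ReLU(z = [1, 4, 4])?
h = [1, 4, 4]

ReLU applied element-wise: max(0,1)=1, max(0,4)=4, max(0,4)=4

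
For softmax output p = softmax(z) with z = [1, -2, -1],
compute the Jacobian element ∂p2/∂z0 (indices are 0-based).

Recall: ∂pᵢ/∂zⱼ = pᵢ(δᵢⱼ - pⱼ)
∂p2/∂z0 = -0.09636

p = softmax(z) = [0.8438, 0.04201, 0.1142]
p2 = 0.1142, p0 = 0.8438

∂p2/∂z0 = -p2 × p0 = -0.1142 × 0.8438 = -0.09636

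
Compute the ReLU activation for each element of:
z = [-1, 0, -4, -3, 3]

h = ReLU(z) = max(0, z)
h = [0, 0, 0, 0, 3]

ReLU applied element-wise: max(0,-1)=0, max(0,0)=0, max(0,-4)=0, max(0,-3)=0, max(0,3)=3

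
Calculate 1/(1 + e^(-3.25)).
0.9627

sigmoid(3.25) = 1/(1 + e^(-3.25)) = 1/(1 + 0.03877) = 0.9627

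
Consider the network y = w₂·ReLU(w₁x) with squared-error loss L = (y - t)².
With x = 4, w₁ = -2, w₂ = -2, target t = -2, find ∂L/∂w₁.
∂L/∂w₁ = 0

Forward pass:
z = w₁x = -2×4 = -8
h = ReLU(-8) = 0
y = w₂h = -2×0 = 0

Backward pass:
∂L/∂y = 2(y - t) = 2(0 - -2) = 4
∂y/∂h = w₂ = -2
∂h/∂z = 0 (ReLU derivative)
∂z/∂w₁ = x = 4

∂L/∂w₁ = 4 × -2 × 0 × 4 = 0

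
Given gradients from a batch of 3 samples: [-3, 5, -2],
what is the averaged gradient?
Average gradient = 0

Average = (1/3)(-3 + 5 + -2) = 0/3 = 0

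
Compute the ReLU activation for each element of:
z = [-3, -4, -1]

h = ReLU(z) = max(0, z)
h = [0, 0, 0]

ReLU applied element-wise: max(0,-3)=0, max(0,-4)=0, max(0,-1)=0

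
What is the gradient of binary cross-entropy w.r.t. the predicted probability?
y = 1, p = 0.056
∂L/∂p = -17.86

∂L/∂p = -y/p + (1-y)/(1-p) = -1/0.056 + 0 = -17.86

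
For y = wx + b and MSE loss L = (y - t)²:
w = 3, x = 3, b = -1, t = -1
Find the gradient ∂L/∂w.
∂L/∂w = 54

y = wx + b = (3)(3) + -1 = 8
∂L/∂y = 2(y - t) = 2(8 - -1) = 18
∂y/∂w = x = 3
∂L/∂w = ∂L/∂y · ∂y/∂w = 18 × 3 = 54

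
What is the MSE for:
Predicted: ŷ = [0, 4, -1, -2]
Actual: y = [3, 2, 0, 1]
MSE = 5.75

MSE = (1/4)((0-3)² + (4-2)² + (-1-0)² + (-2-1)²) = (1/4)(9 + 4 + 1 + 9) = 5.75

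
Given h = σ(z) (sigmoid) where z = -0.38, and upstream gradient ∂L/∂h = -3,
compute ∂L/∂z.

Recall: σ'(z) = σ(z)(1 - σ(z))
∂L/∂z = -0.7236

σ(-0.38) = 0.4061
σ'(-0.38) = σ(-0.38)(1 - σ(-0.38)) = 0.4061 × 0.5939 = 0.2412
∂L/∂z = ∂L/∂h · σ'(z) = -3 × 0.2412 = -0.7236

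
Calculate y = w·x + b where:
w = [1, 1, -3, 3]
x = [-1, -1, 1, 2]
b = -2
y = -1

y = (1)(-1) + (1)(-1) + (-3)(1) + (3)(2) + -2 = -1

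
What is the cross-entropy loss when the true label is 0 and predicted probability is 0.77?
L = 1.47

L = -0·log(0.77) - 1·log(0.23) = -log(0.23) = 1.47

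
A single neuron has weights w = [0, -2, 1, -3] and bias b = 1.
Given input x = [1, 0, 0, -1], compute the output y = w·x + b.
y = 4

y = (0)(1) + (-2)(0) + (1)(0) + (-3)(-1) + 1 = 4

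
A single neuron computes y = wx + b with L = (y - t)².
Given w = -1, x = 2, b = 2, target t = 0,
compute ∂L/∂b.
∂L/∂b = 0

y = wx + b = (-1)(2) + 2 = 0
∂L/∂y = 2(y - t) = 2(0 - 0) = 0
∂y/∂b = 1
∂L/∂b = ∂L/∂y · ∂y/∂b = 0 × 1 = 0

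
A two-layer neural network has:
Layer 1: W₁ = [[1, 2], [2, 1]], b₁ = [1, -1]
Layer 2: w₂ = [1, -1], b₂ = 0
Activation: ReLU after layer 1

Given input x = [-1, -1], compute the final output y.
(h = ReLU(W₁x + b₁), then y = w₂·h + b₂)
y = 0

Layer 1 pre-activation: z₁ = [-2, -4]
After ReLU: h = [0, 0]
Layer 2 output: y = 1×0 + -1×0 + 0 = 0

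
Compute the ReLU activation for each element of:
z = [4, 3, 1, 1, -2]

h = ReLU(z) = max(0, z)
h = [4, 3, 1, 1, 0]

ReLU applied element-wise: max(0,4)=4, max(0,3)=3, max(0,1)=1, max(0,1)=1, max(0,-2)=0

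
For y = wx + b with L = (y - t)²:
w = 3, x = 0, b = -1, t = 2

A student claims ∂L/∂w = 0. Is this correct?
Correct

y = (3)(0) + -1 = -1
∂L/∂y = 2(y - t) = 2(-1 - 2) = -6
∂y/∂w = x = 0
∂L/∂w = -6 × 0 = 0

Claimed value: 0
Correct: The correct gradient is 0.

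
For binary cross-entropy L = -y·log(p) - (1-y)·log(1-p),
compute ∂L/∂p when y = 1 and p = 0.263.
∂L/∂p = -3.802

∂L/∂p = -y/p + (1-y)/(1-p) = -1/0.263 + 0 = -3.802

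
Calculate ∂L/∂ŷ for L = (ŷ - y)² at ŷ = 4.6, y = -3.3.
∂L/∂ŷ = 15.8

∂L/∂ŷ = 2(ŷ - y) = 2(4.6 - -3.3) = 2(7.9) = 15.8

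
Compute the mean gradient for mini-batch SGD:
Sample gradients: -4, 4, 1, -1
Average gradient = 0

Average = (1/4)(-4 + 4 + 1 + -1) = 0/4 = 0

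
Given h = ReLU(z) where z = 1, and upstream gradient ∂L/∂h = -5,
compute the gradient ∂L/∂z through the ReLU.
∂L/∂z = -5

h = ReLU(1) = 1
Since z > 0: ∂h/∂z = 1
∂L/∂z = ∂L/∂h · ∂h/∂z = -5 × 1 = -5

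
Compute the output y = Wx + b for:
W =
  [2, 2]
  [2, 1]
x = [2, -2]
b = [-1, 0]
y = [-1, 2]

Wx = [2×2 + 2×-2, 2×2 + 1×-2]
   = [0, 2]
y = Wx + b = [0 + -1, 2 + 0] = [-1, 2]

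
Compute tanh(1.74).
0.9402

tanh(1.74) = (e^(1.74) - e^(-1.74))/(e^(1.74) + e^(-1.74)) = 0.9402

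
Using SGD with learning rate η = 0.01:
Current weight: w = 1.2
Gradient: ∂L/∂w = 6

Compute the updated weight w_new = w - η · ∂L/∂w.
w_new = 1.14

w_new = w - η·∂L/∂w = 1.2 - 0.01×(6) = 1.2 - (0.06) = 1.14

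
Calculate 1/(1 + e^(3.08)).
0.04394

sigmoid(-3.08) = 1/(1 + e^(3.08)) = 1/(1 + 21.76) = 0.04394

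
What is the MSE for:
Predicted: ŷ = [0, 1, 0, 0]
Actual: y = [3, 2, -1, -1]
MSE = 3

MSE = (1/4)((0-3)² + (1-2)² + (0--1)² + (0--1)²) = (1/4)(9 + 1 + 1 + 1) = 3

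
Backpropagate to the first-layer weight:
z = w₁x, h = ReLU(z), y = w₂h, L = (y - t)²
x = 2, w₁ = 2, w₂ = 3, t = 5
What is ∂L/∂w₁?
∂L/∂w₁ = 84

Forward pass:
z = w₁x = 2×2 = 4
h = ReLU(4) = 4
y = w₂h = 3×4 = 12

Backward pass:
∂L/∂y = 2(y - t) = 2(12 - 5) = 14
∂y/∂h = w₂ = 3
∂h/∂z = 1 (ReLU derivative)
∂z/∂w₁ = x = 2

∂L/∂w₁ = 14 × 3 × 1 × 2 = 84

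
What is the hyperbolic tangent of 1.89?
0.9554

tanh(1.89) = (e^(1.89) - e^(-1.89))/(e^(1.89) + e^(-1.89)) = 0.9554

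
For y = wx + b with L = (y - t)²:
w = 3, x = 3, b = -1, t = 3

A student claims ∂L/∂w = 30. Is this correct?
Correct

y = (3)(3) + -1 = 8
∂L/∂y = 2(y - t) = 2(8 - 3) = 10
∂y/∂w = x = 3
∂L/∂w = 10 × 3 = 30

Claimed value: 30
Correct: The correct gradient is 30.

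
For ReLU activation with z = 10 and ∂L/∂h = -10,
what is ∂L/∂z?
∂L/∂z = -10

h = ReLU(10) = 10
Since z > 0: ∂h/∂z = 1
∂L/∂z = ∂L/∂h · ∂h/∂z = -10 × 1 = -10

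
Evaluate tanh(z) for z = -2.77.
-0.9922

tanh(-2.77) = (e^(-2.77) - e^(2.77))/(e^(-2.77) + e^(2.77)) = -0.9922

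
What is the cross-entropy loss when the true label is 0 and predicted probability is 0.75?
L = 1.386

L = -0·log(0.75) - 1·log(0.25) = -log(0.25) = 1.386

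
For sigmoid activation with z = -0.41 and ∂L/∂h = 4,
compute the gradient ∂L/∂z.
∂L/∂z = 0.9591

σ(-0.41) = 0.3989
σ'(-0.41) = σ(-0.41)(1 - σ(-0.41)) = 0.3989 × 0.6011 = 0.2398
∂L/∂z = ∂L/∂h · σ'(z) = 4 × 0.2398 = 0.9591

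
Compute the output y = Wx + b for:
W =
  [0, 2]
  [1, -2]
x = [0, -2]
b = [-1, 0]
y = [-5, 4]

Wx = [0×0 + 2×-2, 1×0 + -2×-2]
   = [-4, 4]
y = Wx + b = [-4 + -1, 4 + 0] = [-5, 4]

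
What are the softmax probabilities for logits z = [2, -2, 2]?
p = [0.4955, 0.0091, 0.4955]

exp(z) = [7.389, 0.1353, 7.389]
Sum = 14.91
p = [0.4955, 0.0091, 0.4955]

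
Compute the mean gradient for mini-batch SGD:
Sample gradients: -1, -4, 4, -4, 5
Average gradient = 0

Average = (1/5)(-1 + -4 + 4 + -4 + 5) = 0/5 = 0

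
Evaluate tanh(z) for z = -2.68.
-0.9906

tanh(-2.68) = (e^(-2.68) - e^(2.68))/(e^(-2.68) + e^(2.68)) = -0.9906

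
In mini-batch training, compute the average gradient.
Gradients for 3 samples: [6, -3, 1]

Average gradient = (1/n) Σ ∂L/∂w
Average gradient = 1.333

Average = (1/3)(6 + -3 + 1) = 4/3 = 1.333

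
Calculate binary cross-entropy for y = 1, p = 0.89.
L = 0.1165

L = -1·log(0.89) - 0·log(0.11) = -log(0.89) = 0.1165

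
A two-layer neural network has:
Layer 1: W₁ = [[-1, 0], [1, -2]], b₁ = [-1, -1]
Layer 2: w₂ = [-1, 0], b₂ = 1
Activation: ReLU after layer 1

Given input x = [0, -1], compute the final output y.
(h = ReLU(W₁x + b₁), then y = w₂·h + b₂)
y = 1

Layer 1 pre-activation: z₁ = [-1, 1]
After ReLU: h = [0, 1]
Layer 2 output: y = -1×0 + 0×1 + 1 = 1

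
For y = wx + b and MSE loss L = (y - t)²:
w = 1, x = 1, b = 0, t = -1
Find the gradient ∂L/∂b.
∂L/∂b = 4

y = wx + b = (1)(1) + 0 = 1
∂L/∂y = 2(y - t) = 2(1 - -1) = 4
∂y/∂b = 1
∂L/∂b = ∂L/∂y · ∂y/∂b = 4 × 1 = 4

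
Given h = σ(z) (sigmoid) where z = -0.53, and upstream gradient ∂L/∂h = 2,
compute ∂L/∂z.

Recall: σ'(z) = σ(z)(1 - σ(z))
∂L/∂z = 0.4665

σ(-0.53) = 0.3705
σ'(-0.53) = σ(-0.53)(1 - σ(-0.53)) = 0.3705 × 0.6295 = 0.2332
∂L/∂z = ∂L/∂h · σ'(z) = 2 × 0.2332 = 0.4665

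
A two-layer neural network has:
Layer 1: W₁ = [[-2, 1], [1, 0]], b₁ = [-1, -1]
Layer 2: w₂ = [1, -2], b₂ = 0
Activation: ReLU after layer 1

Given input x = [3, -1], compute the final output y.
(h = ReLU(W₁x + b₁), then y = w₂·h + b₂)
y = -4

Layer 1 pre-activation: z₁ = [-8, 2]
After ReLU: h = [0, 2]
Layer 2 output: y = 1×0 + -2×2 + 0 = -4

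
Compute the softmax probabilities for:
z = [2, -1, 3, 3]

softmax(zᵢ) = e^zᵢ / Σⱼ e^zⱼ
p = [0.1542, 0.0077, 0.4191, 0.4191]

exp(z) = [7.389, 0.3679, 20.09, 20.09]
Sum = 47.93
p = [0.1542, 0.0077, 0.4191, 0.4191]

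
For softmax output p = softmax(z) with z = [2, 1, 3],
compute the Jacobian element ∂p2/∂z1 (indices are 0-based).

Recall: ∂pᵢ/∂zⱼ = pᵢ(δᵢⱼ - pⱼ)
∂p2/∂z1 = -0.05989

p = softmax(z) = [0.2447, 0.09003, 0.6652]
p2 = 0.6652, p1 = 0.09003

∂p2/∂z1 = -p2 × p1 = -0.6652 × 0.09003 = -0.05989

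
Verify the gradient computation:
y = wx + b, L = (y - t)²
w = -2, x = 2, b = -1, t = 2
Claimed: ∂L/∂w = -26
Incorrect

y = (-2)(2) + -1 = -5
∂L/∂y = 2(y - t) = 2(-5 - 2) = -14
∂y/∂w = x = 2
∂L/∂w = -14 × 2 = -28

Claimed value: -26
Incorrect: The correct gradient is -28.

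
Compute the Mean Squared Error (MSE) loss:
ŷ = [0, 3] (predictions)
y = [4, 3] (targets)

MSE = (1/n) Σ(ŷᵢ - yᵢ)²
MSE = 8

MSE = (1/2)((0-4)² + (3-3)²) = (1/2)(16 + 0) = 8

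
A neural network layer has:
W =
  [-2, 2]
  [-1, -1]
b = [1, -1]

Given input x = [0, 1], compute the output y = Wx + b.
y = [3, -2]

Wx = [-2×0 + 2×1, -1×0 + -1×1]
   = [2, -1]
y = Wx + b = [2 + 1, -1 + -1] = [3, -2]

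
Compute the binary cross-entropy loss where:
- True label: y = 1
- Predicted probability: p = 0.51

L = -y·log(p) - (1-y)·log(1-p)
L = 0.6733

L = -1·log(0.51) - 0·log(0.49) = -log(0.51) = 0.6733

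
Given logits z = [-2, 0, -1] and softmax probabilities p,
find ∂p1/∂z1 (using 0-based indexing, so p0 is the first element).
∂p1/∂z1 = 0.2227

p = softmax(z) = [0.09003, 0.6652, 0.2447]
p1 = 0.6652

∂p1/∂z1 = p1(1 - p1) = 0.6652 × (1 - 0.6652) = 0.2227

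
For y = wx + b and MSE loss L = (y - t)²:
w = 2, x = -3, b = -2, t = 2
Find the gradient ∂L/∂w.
∂L/∂w = 60

y = wx + b = (2)(-3) + -2 = -8
∂L/∂y = 2(y - t) = 2(-8 - 2) = -20
∂y/∂w = x = -3
∂L/∂w = ∂L/∂y · ∂y/∂w = -20 × -3 = 60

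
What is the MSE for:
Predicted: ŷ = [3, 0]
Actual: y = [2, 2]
MSE = 2.5

MSE = (1/2)((3-2)² + (0-2)²) = (1/2)(1 + 4) = 2.5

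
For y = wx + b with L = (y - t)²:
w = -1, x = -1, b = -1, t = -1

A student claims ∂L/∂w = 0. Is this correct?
Incorrect

y = (-1)(-1) + -1 = 0
∂L/∂y = 2(y - t) = 2(0 - -1) = 2
∂y/∂w = x = -1
∂L/∂w = 2 × -1 = -2

Claimed value: 0
Incorrect: The correct gradient is -2.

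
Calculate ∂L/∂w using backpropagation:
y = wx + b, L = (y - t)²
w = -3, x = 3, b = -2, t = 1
∂L/∂w = -72

y = wx + b = (-3)(3) + -2 = -11
∂L/∂y = 2(y - t) = 2(-11 - 1) = -24
∂y/∂w = x = 3
∂L/∂w = ∂L/∂y · ∂y/∂w = -24 × 3 = -72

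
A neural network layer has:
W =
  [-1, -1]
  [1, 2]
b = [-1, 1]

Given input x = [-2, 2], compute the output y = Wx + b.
y = [-1, 3]

Wx = [-1×-2 + -1×2, 1×-2 + 2×2]
   = [0, 2]
y = Wx + b = [0 + -1, 2 + 1] = [-1, 3]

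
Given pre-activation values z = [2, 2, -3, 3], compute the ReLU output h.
h = [2, 2, 0, 3]

ReLU applied element-wise: max(0,2)=2, max(0,2)=2, max(0,-3)=0, max(0,3)=3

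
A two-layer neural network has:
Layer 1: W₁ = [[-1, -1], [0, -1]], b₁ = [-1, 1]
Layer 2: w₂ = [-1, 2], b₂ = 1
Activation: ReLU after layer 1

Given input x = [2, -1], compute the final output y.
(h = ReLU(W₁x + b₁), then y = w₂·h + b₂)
y = 5

Layer 1 pre-activation: z₁ = [-2, 2]
After ReLU: h = [0, 2]
Layer 2 output: y = -1×0 + 2×2 + 1 = 5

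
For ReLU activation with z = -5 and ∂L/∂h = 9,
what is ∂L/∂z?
∂L/∂z = 0

h = ReLU(-5) = 0
Since z < 0: ∂h/∂z = 0
∂L/∂z = ∂L/∂h · ∂h/∂z = 9 × 0 = 0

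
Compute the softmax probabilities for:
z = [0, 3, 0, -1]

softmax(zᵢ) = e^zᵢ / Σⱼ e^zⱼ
p = [0.0445, 0.8945, 0.0445, 0.0164]

exp(z) = [1, 20.09, 1, 0.3679]
Sum = 22.45
p = [0.0445, 0.8945, 0.0445, 0.0164]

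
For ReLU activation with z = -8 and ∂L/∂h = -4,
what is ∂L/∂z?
∂L/∂z = 0

h = ReLU(-8) = 0
Since z < 0: ∂h/∂z = 0
∂L/∂z = ∂L/∂h · ∂h/∂z = -4 × 0 = 0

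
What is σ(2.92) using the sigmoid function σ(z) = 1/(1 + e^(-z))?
0.9488

sigmoid(2.92) = 1/(1 + e^(-2.92)) = 1/(1 + 0.05393) = 0.9488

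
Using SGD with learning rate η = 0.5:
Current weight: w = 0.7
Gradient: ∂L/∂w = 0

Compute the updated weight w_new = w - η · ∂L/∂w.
w_new = 0.7

w_new = w - η·∂L/∂w = 0.7 - 0.5×(0) = 0.7 - (0) = 0.7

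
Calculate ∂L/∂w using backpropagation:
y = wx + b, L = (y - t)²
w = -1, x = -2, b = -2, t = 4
∂L/∂w = 16

y = wx + b = (-1)(-2) + -2 = 0
∂L/∂y = 2(y - t) = 2(0 - 4) = -8
∂y/∂w = x = -2
∂L/∂w = ∂L/∂y · ∂y/∂w = -8 × -2 = 16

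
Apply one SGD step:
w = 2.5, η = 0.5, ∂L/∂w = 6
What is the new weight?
w_new = -0.5

w_new = w - η·∂L/∂w = 2.5 - 0.5×(6) = 2.5 - (3) = -0.5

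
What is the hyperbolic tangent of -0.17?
-0.1684

tanh(-0.17) = (e^(-0.17) - e^(0.17))/(e^(-0.17) + e^(0.17)) = -0.1684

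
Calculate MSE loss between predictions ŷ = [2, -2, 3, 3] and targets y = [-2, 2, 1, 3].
MSE = 9

MSE = (1/4)((2--2)² + (-2-2)² + (3-1)² + (3-3)²) = (1/4)(16 + 16 + 4 + 0) = 9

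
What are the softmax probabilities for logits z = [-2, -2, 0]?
p = [0.1065, 0.1065, 0.787]

exp(z) = [0.1353, 0.1353, 1]
Sum = 1.271
p = [0.1065, 0.1065, 0.787]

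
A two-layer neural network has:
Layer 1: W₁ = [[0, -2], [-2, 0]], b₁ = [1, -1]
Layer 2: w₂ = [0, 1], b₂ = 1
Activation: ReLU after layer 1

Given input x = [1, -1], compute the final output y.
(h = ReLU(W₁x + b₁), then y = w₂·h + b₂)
y = 1

Layer 1 pre-activation: z₁ = [3, -3]
After ReLU: h = [3, 0]
Layer 2 output: y = 0×3 + 1×0 + 1 = 1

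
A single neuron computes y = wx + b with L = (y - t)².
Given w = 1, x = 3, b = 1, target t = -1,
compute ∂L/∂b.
∂L/∂b = 10

y = wx + b = (1)(3) + 1 = 4
∂L/∂y = 2(y - t) = 2(4 - -1) = 10
∂y/∂b = 1
∂L/∂b = ∂L/∂y · ∂y/∂b = 10 × 1 = 10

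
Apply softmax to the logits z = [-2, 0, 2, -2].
p = [0.0156, 0.1155, 0.8533, 0.0156]

exp(z) = [0.1353, 1, 7.389, 0.1353]
Sum = 8.66
p = [0.0156, 0.1155, 0.8533, 0.0156]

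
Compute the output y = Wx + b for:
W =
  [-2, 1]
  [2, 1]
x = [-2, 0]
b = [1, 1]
y = [5, -3]

Wx = [-2×-2 + 1×0, 2×-2 + 1×0]
   = [4, -4]
y = Wx + b = [4 + 1, -4 + 1] = [5, -3]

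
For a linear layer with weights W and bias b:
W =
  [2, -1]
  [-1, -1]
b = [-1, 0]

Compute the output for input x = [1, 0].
y = [1, -1]

Wx = [2×1 + -1×0, -1×1 + -1×0]
   = [2, -1]
y = Wx + b = [2 + -1, -1 + 0] = [1, -1]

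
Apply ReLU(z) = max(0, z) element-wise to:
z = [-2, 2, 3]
h = [0, 2, 3]

ReLU applied element-wise: max(0,-2)=0, max(0,2)=2, max(0,3)=3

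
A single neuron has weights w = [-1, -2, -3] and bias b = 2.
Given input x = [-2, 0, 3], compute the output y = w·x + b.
y = -5

y = (-1)(-2) + (-2)(0) + (-3)(3) + 2 = -5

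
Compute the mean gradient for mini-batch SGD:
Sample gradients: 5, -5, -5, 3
Average gradient = -0.5

Average = (1/4)(5 + -5 + -5 + 3) = -2/4 = -0.5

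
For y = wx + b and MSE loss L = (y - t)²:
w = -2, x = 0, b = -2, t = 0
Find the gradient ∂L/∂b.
∂L/∂b = -4

y = wx + b = (-2)(0) + -2 = -2
∂L/∂y = 2(y - t) = 2(-2 - 0) = -4
∂y/∂b = 1
∂L/∂b = ∂L/∂y · ∂y/∂b = -4 × 1 = -4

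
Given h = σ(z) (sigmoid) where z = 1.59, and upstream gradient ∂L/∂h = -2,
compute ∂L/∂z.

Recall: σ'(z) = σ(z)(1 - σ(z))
∂L/∂z = -0.2814

σ(1.59) = 0.8306
σ'(1.59) = σ(1.59)(1 - σ(1.59)) = 0.8306 × 0.1694 = 0.1407
∂L/∂z = ∂L/∂h · σ'(z) = -2 × 0.1407 = -0.2814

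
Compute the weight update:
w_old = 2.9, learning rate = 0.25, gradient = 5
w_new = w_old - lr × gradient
w_new = 1.65

w_new = w - η·∂L/∂w = 2.9 - 0.25×(5) = 2.9 - (1.25) = 1.65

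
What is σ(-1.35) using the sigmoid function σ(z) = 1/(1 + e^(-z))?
0.2059

sigmoid(-1.35) = 1/(1 + e^(1.35)) = 1/(1 + 3.857) = 0.2059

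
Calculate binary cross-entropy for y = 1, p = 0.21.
L = 1.561

L = -1·log(0.21) - 0·log(0.79) = -log(0.21) = 1.561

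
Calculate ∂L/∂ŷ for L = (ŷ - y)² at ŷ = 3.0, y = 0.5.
∂L/∂ŷ = 5.0

∂L/∂ŷ = 2(ŷ - y) = 2(3.0 - 0.5) = 2(2.5) = 5.0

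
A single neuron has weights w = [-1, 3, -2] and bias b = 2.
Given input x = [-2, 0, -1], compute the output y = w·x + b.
y = 6

y = (-1)(-2) + (3)(0) + (-2)(-1) + 2 = 6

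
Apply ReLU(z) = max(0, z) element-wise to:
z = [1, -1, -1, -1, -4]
h = [1, 0, 0, 0, 0]

ReLU applied element-wise: max(0,1)=1, max(0,-1)=0, max(0,-1)=0, max(0,-1)=0, max(0,-4)=0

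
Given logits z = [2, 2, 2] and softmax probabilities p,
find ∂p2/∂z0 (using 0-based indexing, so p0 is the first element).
∂p2/∂z0 = -0.1111

p = softmax(z) = [0.3333, 0.3333, 0.3333]
p2 = 0.3333, p0 = 0.3333

∂p2/∂z0 = -p2 × p0 = -0.3333 × 0.3333 = -0.1111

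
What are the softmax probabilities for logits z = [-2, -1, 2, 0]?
p = [0.0152, 0.0414, 0.831, 0.1125]

exp(z) = [0.1353, 0.3679, 7.389, 1]
Sum = 8.892
p = [0.0152, 0.0414, 0.831, 0.1125]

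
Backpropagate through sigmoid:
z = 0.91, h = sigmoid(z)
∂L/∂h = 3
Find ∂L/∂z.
∂L/∂z = 0.6139

σ(0.91) = 0.713
σ'(0.91) = σ(0.91)(1 - σ(0.91)) = 0.713 × 0.287 = 0.2046
∂L/∂z = ∂L/∂h · σ'(z) = 3 × 0.2046 = 0.6139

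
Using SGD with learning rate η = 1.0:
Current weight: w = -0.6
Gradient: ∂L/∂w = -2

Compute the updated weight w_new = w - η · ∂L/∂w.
w_new = 1.4

w_new = w - η·∂L/∂w = -0.6 - 1.0×(-2) = -0.6 - (-2) = 1.4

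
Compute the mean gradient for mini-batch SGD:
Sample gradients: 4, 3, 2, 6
Average gradient = 3.75

Average = (1/4)(4 + 3 + 2 + 6) = 15/4 = 3.75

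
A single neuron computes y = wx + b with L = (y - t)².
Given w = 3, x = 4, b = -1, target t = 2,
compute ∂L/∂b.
∂L/∂b = 18

y = wx + b = (3)(4) + -1 = 11
∂L/∂y = 2(y - t) = 2(11 - 2) = 18
∂y/∂b = 1
∂L/∂b = ∂L/∂y · ∂y/∂b = 18 × 1 = 18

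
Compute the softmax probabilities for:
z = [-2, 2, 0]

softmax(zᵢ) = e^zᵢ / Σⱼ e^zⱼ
p = [0.0159, 0.8668, 0.1173]

exp(z) = [0.1353, 7.389, 1]
Sum = 8.524
p = [0.0159, 0.8668, 0.1173]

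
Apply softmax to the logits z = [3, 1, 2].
p = [0.6652, 0.09, 0.2447]

exp(z) = [20.09, 2.718, 7.389]
Sum = 30.19
p = [0.6652, 0.09, 0.2447]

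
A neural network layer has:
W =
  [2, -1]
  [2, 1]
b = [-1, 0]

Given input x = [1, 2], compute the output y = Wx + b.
y = [-1, 4]

Wx = [2×1 + -1×2, 2×1 + 1×2]
   = [0, 4]
y = Wx + b = [0 + -1, 4 + 0] = [-1, 4]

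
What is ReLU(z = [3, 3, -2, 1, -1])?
h = [3, 3, 0, 1, 0]

ReLU applied element-wise: max(0,3)=3, max(0,3)=3, max(0,-2)=0, max(0,1)=1, max(0,-1)=0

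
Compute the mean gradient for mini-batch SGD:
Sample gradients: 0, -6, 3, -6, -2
Average gradient = -2.2

Average = (1/5)(0 + -6 + 3 + -6 + -2) = -11/5 = -2.2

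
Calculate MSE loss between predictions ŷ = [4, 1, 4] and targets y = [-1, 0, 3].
MSE = 9

MSE = (1/3)((4--1)² + (1-0)² + (4-3)²) = (1/3)(25 + 1 + 1) = 9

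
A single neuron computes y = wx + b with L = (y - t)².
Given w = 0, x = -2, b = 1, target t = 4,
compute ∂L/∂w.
∂L/∂w = 12

y = wx + b = (0)(-2) + 1 = 1
∂L/∂y = 2(y - t) = 2(1 - 4) = -6
∂y/∂w = x = -2
∂L/∂w = ∂L/∂y · ∂y/∂w = -6 × -2 = 12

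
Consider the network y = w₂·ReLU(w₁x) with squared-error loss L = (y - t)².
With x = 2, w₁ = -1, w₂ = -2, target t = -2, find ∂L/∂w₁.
∂L/∂w₁ = 0

Forward pass:
z = w₁x = -1×2 = -2
h = ReLU(-2) = 0
y = w₂h = -2×0 = 0

Backward pass:
∂L/∂y = 2(y - t) = 2(0 - -2) = 4
∂y/∂h = w₂ = -2
∂h/∂z = 0 (ReLU derivative)
∂z/∂w₁ = x = 2

∂L/∂w₁ = 4 × -2 × 0 × 2 = 0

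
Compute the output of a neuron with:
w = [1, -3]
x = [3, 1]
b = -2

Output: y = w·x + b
y = -2

y = (1)(3) + (-3)(1) + -2 = -2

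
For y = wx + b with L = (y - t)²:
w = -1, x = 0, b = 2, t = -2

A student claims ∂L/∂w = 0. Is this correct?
Correct

y = (-1)(0) + 2 = 2
∂L/∂y = 2(y - t) = 2(2 - -2) = 8
∂y/∂w = x = 0
∂L/∂w = 8 × 0 = 0

Claimed value: 0
Correct: The correct gradient is 0.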